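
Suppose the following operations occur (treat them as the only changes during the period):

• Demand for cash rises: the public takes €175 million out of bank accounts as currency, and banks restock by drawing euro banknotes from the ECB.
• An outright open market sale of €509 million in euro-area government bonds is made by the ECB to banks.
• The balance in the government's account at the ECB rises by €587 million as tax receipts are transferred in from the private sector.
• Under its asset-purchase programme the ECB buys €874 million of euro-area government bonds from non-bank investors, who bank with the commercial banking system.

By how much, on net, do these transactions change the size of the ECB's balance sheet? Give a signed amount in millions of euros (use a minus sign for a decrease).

+€365 million

Currency withdrawal €175 million: only the composition of liabilities changes → 0.
OMO sale (to banks) €509 million: an ECB asset is shed → −€509M.
Government account inflow €587 million: only the composition of liabilities changes → 0.
Asset purchase (from non-banks) €874 million: an ECB asset is acquired → +€874M.
Net: 0 − 509 + 0 + 874 = +€365 million.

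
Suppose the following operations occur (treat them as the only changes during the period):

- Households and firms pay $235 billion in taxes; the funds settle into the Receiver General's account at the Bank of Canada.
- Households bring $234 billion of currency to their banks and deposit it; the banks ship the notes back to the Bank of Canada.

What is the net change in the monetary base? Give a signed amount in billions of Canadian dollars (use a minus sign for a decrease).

Government account inflow $235 billion: reserves shift to a non-base liability → −$235B.
Currency deposit $234 billion: just a shift between currency and reserves — both are base money → 0.
Net: −235 + 0 = -$235 billion.

-$235 billion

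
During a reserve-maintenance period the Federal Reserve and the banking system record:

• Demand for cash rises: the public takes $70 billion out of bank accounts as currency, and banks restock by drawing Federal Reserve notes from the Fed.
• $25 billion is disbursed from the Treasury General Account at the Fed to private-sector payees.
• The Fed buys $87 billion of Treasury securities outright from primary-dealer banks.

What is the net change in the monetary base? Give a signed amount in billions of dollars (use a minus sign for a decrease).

Fed balance sheet:
  Assets:      Securities +$87B
  Liabilities: Bank reserves +$42B, Currency in circulation +$70B, Government deposits −$25B
Monetary base = currency + reserves: +$70B + (+$42B) = +$112 billion.

+$112 billion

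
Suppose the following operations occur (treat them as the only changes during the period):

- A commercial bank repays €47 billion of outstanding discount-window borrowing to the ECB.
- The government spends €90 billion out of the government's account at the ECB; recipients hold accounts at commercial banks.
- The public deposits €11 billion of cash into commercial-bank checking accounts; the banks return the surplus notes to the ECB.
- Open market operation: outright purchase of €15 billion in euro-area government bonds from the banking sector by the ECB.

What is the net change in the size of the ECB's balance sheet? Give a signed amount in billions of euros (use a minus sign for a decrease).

Discount-window repayment €47 billion: an ECB asset is shed → −€47B.
Government spending €90 billion: only the composition of liabilities changes → 0.
Currency deposit €11 billion: only the composition of liabilities changes → 0.
OMO purchase (from banks) €15 billion: an ECB asset is acquired → +€15B.
Net: −47 + 0 + 0 + 15 = -€32 billion.

-€32 billion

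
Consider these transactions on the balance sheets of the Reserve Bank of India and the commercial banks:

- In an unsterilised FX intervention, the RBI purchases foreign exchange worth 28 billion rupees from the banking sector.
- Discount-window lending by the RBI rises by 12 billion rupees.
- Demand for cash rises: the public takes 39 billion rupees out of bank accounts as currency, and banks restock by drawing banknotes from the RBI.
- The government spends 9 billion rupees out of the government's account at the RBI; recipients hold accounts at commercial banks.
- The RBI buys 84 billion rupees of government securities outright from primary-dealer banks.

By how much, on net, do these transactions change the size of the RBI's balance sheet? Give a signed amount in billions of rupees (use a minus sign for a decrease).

+124 billion

RBI balance sheet:
  Assets:      Securities +84B, Loans to banks +12B, Foreign assets +28B
  Liabilities: Bank reserves +94B, Currency in circulation +39B, Government deposits −9B
Commercial banking system:
  Assets:      Reserves at CB +94B, Securities −84B, Foreign assets −28B
  Liabilities: Checkable deposits −30B, Borrowings from CB +12B
Change in total RBI assets = +124 billion.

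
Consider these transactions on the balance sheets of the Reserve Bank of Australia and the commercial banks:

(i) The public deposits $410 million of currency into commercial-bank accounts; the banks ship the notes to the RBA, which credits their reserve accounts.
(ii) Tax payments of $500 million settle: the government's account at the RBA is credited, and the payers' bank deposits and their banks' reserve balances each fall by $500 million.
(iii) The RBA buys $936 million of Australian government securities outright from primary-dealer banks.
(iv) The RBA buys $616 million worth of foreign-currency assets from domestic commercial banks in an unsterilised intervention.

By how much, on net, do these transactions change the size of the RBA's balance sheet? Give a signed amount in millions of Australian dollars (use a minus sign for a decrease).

+$1552 million

RBA balance sheet:
  Assets:      Securities +$936M, Foreign assets +$616M
  Liabilities: Bank reserves +$1462M, Currency in circulation −$410M, Government deposits +$500M
Change in total RBA assets = +$1552 million.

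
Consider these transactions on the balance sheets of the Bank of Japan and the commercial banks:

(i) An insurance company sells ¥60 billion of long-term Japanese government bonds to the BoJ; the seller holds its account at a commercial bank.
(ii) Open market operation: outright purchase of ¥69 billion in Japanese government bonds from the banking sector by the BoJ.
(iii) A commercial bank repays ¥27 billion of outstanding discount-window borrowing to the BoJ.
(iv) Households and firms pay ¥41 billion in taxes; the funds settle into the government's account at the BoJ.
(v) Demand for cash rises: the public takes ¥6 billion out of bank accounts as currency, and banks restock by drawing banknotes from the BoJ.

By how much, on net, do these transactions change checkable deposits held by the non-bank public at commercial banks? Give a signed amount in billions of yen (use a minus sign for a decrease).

BoJ balance sheet:
  Assets:      Securities +¥129B, Loans to banks −¥27B
  Liabilities: Bank reserves +¥55B, Currency in circulation +¥6B, Government deposits +¥41B
Commercial banking system:
  Assets:      Reserves at CB +¥55B, Securities −¥69B
  Liabilities: Checkable deposits +¥13B, Borrowings from CB −¥27B
So the change in checkable deposits held by the non-bank public at commercial banks is +¥13 billion.

+¥13 billion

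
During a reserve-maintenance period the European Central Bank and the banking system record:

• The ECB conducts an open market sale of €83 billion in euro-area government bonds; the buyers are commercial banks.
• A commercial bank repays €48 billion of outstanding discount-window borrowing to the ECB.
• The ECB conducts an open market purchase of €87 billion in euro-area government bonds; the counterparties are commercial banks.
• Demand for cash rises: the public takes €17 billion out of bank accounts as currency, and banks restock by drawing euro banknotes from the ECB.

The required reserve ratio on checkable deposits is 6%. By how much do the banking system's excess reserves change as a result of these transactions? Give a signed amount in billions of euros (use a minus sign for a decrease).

-€59.98 billion

OMO sale (to banks) €83 billion: reserves −€83B, deposits 0.
Discount-window repayment €48 billion: reserves −€48B, deposits 0.
OMO purchase (from banks) €87 billion: reserves +€87B, deposits 0.
Currency withdrawal €17 billion: reserves −€17B, deposits −€17B.
Totals: Δreserves = −€61B, Δdeposits = −€17B.
Δrequired reserves = 6% × −€17B = −€1.02B.
Δexcess reserves = Δreserves − Δrequired = −€61B − (−€1.02B) = -€59.98 billion.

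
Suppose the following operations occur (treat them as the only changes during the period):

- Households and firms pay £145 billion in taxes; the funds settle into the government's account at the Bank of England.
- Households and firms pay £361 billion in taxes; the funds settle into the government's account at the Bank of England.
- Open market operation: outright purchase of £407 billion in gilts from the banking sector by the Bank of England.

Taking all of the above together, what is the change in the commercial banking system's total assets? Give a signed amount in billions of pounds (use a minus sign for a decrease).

-£506 billion

Bank of England balance sheet:
  Assets:      Securities +£407B
  Liabilities: Bank reserves −£99B, Government deposits +£506B
Commercial banking system:
  Assets:      Reserves at CB −£99B, Securities −£407B
  Liabilities: Checkable deposits −£506B
Change in total bank assets = -£506 billion.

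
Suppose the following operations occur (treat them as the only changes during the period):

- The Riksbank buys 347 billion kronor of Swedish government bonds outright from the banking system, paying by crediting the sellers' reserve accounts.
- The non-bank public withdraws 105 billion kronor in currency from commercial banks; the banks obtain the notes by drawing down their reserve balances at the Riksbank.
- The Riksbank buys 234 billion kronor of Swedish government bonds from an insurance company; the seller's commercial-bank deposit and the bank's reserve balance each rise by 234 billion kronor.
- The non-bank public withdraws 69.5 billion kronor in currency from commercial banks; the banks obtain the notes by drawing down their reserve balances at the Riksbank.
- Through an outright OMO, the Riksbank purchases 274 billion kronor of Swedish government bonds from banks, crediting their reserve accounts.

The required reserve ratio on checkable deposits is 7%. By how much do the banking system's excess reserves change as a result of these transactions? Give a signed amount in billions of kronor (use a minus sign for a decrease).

OMO purchase (from banks) 347 billion kronor: reserves +347B, deposits 0.
Currency withdrawal 105 billion kronor: reserves −105B, deposits −105B.
Asset purchase (from non-banks) 234 billion kronor: reserves +234B, deposits +234B.
Currency withdrawal 69.5 billion kronor: reserves −69.5B, deposits −69.5B.
OMO purchase (from banks) 274 billion kronor: reserves +274B, deposits 0.
Totals: Δreserves = +680.5B, Δdeposits = +59.5B.
Δrequired reserves = 7% × +59.5B = +4.165B.
Δexcess reserves = Δreserves − Δrequired = +680.5B − (+4.165B) = +676.335 billion.

+676.335 billion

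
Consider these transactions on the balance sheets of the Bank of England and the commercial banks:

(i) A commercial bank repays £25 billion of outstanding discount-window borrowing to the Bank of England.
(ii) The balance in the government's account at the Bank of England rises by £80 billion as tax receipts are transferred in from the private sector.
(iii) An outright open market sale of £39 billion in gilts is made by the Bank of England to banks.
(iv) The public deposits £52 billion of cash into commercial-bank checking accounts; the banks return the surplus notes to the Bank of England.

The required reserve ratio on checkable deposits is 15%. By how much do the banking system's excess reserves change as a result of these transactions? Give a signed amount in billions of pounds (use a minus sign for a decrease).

Discount-window repayment £25 billion: reserves −£25B, deposits 0.
Government account inflow £80 billion: reserves −£80B, deposits −£80B.
OMO sale (to banks) £39 billion: reserves −£39B, deposits 0.
Currency deposit £52 billion: reserves +£52B, deposits +£52B.
Totals: Δreserves = −£92B, Δdeposits = −£28B.
Δrequired reserves = 15% × −£28B = −£4.2B.
Δexcess reserves = Δreserves − Δrequired = −£92B − (−£4.2B) = -£87.8 billion.

-£87.8 billion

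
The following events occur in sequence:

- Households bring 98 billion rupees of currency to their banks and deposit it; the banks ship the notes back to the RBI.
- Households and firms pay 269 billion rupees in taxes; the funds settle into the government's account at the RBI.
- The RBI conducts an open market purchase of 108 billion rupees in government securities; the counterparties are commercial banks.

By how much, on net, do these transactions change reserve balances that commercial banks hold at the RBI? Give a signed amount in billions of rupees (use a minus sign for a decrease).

RBI balance sheet:
  Assets:      Securities +108B
  Liabilities: Bank reserves −63B, Currency in circulation −98B, Government deposits +269B
So the change in reserve balances that commercial banks hold at the RBI is -63 billion.

-63 billion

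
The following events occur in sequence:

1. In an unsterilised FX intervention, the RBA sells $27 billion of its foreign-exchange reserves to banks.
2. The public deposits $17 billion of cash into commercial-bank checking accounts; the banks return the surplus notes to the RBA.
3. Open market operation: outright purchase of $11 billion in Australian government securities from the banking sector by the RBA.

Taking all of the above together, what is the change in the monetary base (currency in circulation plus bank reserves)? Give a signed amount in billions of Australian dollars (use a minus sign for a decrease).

FX sale $27 billion: RBA balance sheet contracts → −$27B.
Currency deposit $17 billion: just a shift between currency and reserves — both are base money → 0.
OMO purchase (from banks) $11 billion: RBA balance sheet expands → +$11B.
Net: −27 + 0 + 11 = -$16 billion.

-$16 billion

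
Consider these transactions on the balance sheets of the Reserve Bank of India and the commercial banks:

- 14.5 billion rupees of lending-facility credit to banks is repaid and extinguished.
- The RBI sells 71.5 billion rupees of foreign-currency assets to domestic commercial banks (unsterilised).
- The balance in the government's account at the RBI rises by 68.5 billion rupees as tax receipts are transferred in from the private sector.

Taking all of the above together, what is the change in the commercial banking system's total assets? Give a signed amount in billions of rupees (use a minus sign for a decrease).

RBI balance sheet:
  Assets:      Loans to banks −14.5B, Foreign assets −71.5B
  Liabilities: Bank reserves −154.5B, Government deposits +68.5B
Commercial banking system:
  Assets:      Reserves at CB −154.5B, Foreign assets +71.5B
  Liabilities: Checkable deposits −68.5B, Borrowings from CB −14.5B
Change in total bank assets = -83 billion.

-83 billion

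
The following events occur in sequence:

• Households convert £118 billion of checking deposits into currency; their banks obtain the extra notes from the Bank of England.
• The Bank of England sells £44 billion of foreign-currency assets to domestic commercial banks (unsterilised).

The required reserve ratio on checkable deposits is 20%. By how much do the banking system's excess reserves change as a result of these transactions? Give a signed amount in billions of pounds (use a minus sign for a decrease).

Currency withdrawal £118 billion: reserves −£118B, deposits −£118B.
FX sale £44 billion: reserves −£44B, deposits 0.
Totals: Δreserves = −£162B, Δdeposits = −£118B.
Δrequired reserves = 20% × −£118B = −£23.6B.
Δexcess reserves = Δreserves − Δrequired = −£162B − (−£23.6B) = -£138.4 billion.

-£138.4 billion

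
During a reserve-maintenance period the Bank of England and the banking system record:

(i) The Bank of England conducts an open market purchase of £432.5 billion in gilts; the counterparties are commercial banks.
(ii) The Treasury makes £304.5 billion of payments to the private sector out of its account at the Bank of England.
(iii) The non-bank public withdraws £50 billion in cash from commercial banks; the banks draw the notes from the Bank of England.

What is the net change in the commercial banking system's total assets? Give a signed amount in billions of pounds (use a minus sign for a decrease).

OMO purchase (from banks) £432.5 billion: just an asset swap on bank balance sheets → 0.
Government spending £304.5 billion: bank balance sheets expand → +£304.5B.
Currency withdrawal £50 billion: bank balance sheets shrink → −£50B.
Net: 0 + 304.5 − 50 = +£254.5 billion.

+£254.5 billion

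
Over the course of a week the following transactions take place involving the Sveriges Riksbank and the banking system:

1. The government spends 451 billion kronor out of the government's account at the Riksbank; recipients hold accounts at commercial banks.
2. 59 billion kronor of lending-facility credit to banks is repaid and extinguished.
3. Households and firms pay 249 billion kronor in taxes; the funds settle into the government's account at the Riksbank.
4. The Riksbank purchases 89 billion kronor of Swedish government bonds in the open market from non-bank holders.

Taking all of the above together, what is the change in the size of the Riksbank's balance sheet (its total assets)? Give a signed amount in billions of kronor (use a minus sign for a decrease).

Government spending 451 billion kronor: only the composition of liabilities changes → 0.
Discount-window repayment 59 billion kronor: a Riksbank asset is shed → −59B.
Government account inflow 249 billion kronor: only the composition of liabilities changes → 0.
Asset purchase (from non-banks) 89 billion kronor: a Riksbank asset is acquired → +89B.
Net: 0 − 59 + 0 + 89 = +30 billion.

+30 billion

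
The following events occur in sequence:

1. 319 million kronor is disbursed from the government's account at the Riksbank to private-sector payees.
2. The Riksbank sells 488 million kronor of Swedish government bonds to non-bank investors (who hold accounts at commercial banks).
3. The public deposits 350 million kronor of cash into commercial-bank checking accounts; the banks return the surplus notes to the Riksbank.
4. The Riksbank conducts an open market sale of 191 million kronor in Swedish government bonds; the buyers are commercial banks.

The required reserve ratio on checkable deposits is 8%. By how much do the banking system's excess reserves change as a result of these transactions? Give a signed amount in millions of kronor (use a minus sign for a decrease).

-24.48 million

Government spending 319 million kronor: reserves +319M, deposits +319M.
Asset sale (to non-banks) 488 million kronor: reserves −488M, deposits −488M.
Currency deposit 350 million kronor: reserves +350M, deposits +350M.
OMO sale (to banks) 191 million kronor: reserves −191M, deposits 0.
Totals: Δreserves = −10M, Δdeposits = +181M.
Δrequired reserves = 8% × +181M = +14.48M.
Δexcess reserves = Δreserves − Δrequired = −10M − (+14.48M) = -24.48 million.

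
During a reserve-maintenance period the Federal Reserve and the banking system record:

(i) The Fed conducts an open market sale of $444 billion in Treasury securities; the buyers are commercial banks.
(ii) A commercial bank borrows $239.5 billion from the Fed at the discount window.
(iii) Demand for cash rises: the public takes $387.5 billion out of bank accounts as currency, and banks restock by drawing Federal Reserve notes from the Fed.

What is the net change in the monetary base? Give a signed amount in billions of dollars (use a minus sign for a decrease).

OMO sale (to banks) $444 billion: Fed balance sheet contracts → −$444B.
Discount-window loan $239.5 billion: Fed balance sheet expands → +$239.5B.
Currency withdrawal $387.5 billion: just a shift between currency and reserves — both are base money → 0.
Net: −444 + 239.5 + 0 = -$204.5 billion.

-$204.5 billion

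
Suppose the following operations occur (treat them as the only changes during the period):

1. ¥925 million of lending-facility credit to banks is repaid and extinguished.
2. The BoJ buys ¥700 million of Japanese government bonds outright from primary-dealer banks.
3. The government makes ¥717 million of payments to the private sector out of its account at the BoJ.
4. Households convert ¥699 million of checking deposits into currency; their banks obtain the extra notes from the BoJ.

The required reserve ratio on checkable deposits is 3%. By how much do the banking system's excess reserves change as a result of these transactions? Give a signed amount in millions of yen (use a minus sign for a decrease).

-¥207.54 million

Discount-window repayment ¥925 million: reserves −¥925M, deposits 0.
OMO purchase (from banks) ¥700 million: reserves +¥700M, deposits 0.
Government spending ¥717 million: reserves +¥717M, deposits +¥717M.
Currency withdrawal ¥699 million: reserves −¥699M, deposits −¥699M.
Totals: Δreserves = −¥207M, Δdeposits = +¥18M.
Δrequired reserves = 3% × +¥18M = +¥0.54M.
Δexcess reserves = Δreserves − Δrequired = −¥207M − (+¥0.54M) = -¥207.54 million.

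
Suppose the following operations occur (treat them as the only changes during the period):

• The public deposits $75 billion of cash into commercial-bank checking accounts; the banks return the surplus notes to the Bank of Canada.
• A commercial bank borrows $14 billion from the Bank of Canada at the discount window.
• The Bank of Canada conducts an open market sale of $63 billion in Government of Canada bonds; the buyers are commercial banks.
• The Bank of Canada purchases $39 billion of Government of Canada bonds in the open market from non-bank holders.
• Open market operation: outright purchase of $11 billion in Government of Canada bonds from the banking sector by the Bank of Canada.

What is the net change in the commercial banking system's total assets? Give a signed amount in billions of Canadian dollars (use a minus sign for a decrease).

Bank of Canada balance sheet:
  Assets:      Securities −$13B, Loans to banks +$14B
  Liabilities: Bank reserves +$76B, Currency in circulation −$75B
Commercial banking system:
  Assets:      Reserves at CB +$76B, Securities +$52B
  Liabilities: Checkable deposits +$114B, Borrowings from CB +$14B
Change in total bank assets = +$128 billion.

+$128 billion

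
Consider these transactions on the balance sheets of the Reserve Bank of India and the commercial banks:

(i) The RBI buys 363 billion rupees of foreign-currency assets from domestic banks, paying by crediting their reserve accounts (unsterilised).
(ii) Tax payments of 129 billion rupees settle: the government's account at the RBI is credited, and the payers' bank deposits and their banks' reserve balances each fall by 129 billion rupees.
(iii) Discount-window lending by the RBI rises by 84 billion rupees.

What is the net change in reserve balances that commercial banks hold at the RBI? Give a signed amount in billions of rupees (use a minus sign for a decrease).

RBI balance sheet:
  Assets:      Loans to banks +84B, Foreign assets +363B
  Liabilities: Bank reserves +318B, Government deposits +129B
So the change in reserve balances that commercial banks hold at the RBI is +318 billion.

+318 billion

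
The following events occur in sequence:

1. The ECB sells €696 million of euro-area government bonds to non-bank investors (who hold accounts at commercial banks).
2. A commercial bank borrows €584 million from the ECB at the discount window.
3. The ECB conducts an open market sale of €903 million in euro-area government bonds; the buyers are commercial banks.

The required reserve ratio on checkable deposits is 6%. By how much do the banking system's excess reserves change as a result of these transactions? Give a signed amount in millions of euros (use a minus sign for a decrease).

Asset sale (to non-banks) €696 million: reserves −€696M, deposits −€696M.
Discount-window loan €584 million: reserves +€584M, deposits 0.
OMO sale (to banks) €903 million: reserves −€903M, deposits 0.
Totals: Δreserves = −€1015M, Δdeposits = −€696M.
Δrequired reserves = 6% × −€696M = −€41.76M.
Δexcess reserves = Δreserves − Δrequired = −€1015M − (−€41.76M) = -€973.24 million.

-€973.24 million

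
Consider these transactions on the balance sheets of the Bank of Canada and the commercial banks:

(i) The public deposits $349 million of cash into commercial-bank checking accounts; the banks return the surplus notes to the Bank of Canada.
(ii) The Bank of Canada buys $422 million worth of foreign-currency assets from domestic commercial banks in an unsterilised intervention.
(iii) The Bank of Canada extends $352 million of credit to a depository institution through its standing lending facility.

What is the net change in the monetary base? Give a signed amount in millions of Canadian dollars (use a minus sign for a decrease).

Bank of Canada balance sheet:
  Assets:      Loans to banks +$352M, Foreign assets +$422M
  Liabilities: Bank reserves +$1123M, Currency in circulation −$349M
Commercial banking system:
  Assets:      Reserves at CB +$1123M, Foreign assets −$422M
  Liabilities: Checkable deposits +$349M, Borrowings from CB +$352M
Monetary base = currency + reserves: −$349M + (+$1123M) = +$774 million.

+$774 million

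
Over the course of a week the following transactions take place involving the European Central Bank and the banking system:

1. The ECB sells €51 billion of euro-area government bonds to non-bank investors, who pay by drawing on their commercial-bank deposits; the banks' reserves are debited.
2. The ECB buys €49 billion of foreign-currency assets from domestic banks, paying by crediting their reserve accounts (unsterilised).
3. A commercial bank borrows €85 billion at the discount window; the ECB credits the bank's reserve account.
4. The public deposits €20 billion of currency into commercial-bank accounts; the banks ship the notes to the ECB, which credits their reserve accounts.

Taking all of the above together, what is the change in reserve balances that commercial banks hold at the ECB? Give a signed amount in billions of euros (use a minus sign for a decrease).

ECB balance sheet:
  Assets:      Securities −€51B, Loans to banks +€85B, Foreign assets +€49B
  Liabilities: Bank reserves +€103B, Currency in circulation −€20B
So the change in reserve balances that commercial banks hold at the ECB is +€103 billion.

+€103 billion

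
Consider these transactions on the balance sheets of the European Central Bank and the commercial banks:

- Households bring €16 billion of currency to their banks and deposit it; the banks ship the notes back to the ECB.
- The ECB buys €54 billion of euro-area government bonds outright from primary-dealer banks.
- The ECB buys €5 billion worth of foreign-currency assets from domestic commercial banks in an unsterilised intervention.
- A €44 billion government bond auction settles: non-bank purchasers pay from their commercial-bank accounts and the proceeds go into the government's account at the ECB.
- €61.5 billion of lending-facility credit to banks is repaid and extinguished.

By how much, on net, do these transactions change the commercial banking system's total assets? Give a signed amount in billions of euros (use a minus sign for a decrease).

-€89.5 billion

ECB balance sheet:
  Assets:      Securities +€54B, Loans to banks −€61.5B, Foreign assets +€5B
  Liabilities: Bank reserves −€30.5B, Currency in circulation −€16B, Government deposits +€44B
Commercial banking system:
  Assets:      Reserves at CB −€30.5B, Securities −€54B, Foreign assets −€5B
  Liabilities: Checkable deposits −€28B, Borrowings from CB −€61.5B
Change in total bank assets = -€89.5 billion.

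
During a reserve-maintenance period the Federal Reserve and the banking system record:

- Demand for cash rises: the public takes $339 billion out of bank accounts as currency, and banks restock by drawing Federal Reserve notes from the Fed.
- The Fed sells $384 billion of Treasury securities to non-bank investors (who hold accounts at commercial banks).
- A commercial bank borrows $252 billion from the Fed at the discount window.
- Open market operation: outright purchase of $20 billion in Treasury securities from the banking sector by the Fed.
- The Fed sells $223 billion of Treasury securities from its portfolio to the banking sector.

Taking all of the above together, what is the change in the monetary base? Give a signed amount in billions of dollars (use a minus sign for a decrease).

-$335 billion

Currency withdrawal $339 billion: just a shift between currency and reserves — both are base money → 0.
Asset sale (to non-banks) $384 billion: Fed balance sheet contracts → −$384B.
Discount-window loan $252 billion: Fed balance sheet expands → +$252B.
OMO purchase (from banks) $20 billion: Fed balance sheet expands → +$20B.
OMO sale (to banks) $223 billion: Fed balance sheet contracts → −$223B.
Net: 0 − 384 + 252 + 20 − 223 = -$335 billion.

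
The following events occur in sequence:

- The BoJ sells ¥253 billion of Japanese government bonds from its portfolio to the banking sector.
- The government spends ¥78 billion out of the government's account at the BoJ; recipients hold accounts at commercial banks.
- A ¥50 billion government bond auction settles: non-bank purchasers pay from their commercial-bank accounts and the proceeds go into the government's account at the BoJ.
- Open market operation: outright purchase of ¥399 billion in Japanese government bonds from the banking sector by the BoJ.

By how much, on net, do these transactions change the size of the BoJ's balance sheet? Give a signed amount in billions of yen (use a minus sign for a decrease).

+¥146 billion

OMO sale (to banks) ¥253 billion: a BoJ asset is shed → −¥253B.
Government spending ¥78 billion: only the composition of liabilities changes → 0.
Government account inflow ¥50 billion: only the composition of liabilities changes → 0.
OMO purchase (from banks) ¥399 billion: a BoJ asset is acquired → +¥399B.
Net: −253 + 0 + 0 + 399 = +¥146 billion.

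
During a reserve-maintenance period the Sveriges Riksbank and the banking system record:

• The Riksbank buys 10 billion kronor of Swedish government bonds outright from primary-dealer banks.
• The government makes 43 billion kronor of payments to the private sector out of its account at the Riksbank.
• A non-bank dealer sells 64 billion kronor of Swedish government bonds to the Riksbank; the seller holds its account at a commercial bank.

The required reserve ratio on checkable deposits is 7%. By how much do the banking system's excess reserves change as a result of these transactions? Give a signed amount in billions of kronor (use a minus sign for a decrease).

+109.51 billion

OMO purchase (from banks) 10 billion kronor: reserves +10B, deposits 0.
Government spending 43 billion kronor: reserves +43B, deposits +43B.
Asset purchase (from non-banks) 64 billion kronor: reserves +64B, deposits +64B.
Totals: Δreserves = +117B, Δdeposits = +107B.
Δrequired reserves = 7% × +107B = +7.49B.
Δexcess reserves = Δreserves − Δrequired = +117B − (+7.49B) = +109.51 billion.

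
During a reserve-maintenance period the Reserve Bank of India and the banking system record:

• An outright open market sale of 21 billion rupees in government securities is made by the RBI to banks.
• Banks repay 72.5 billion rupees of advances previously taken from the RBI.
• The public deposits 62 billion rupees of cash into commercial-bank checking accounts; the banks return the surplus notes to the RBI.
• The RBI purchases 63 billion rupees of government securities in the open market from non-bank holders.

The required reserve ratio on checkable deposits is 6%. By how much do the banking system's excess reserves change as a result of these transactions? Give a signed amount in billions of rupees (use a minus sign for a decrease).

+24 billion

OMO sale (to banks) 21 billion rupees: reserves −21B, deposits 0.
Discount-window repayment 72.5 billion rupees: reserves −72.5B, deposits 0.
Currency deposit 62 billion rupees: reserves +62B, deposits +62B.
Asset purchase (from non-banks) 63 billion rupees: reserves +63B, deposits +63B.
Totals: Δreserves = +31.5B, Δdeposits = +125B.
Δrequired reserves = 6% × +125B = +7.5B.
Δexcess reserves = Δreserves − Δrequired = +31.5B − (+7.5B) = +24 billion.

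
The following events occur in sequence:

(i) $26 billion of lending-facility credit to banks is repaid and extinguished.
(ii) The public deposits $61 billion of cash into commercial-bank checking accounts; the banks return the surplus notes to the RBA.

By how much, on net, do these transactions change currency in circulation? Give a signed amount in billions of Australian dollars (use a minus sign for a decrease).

-$61 billion

Discount-window repayment $26 billion: no currency enters or leaves circulation → 0.
Currency deposit $61 billion: notes return to the central bank → −$61B.
Net: 0 − 61 = -$61 billion.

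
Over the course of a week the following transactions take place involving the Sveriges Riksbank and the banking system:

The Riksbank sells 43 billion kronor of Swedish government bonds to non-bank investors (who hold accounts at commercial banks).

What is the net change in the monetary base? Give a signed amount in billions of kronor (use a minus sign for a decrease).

Riksbank balance sheet:
  Assets:      Securities −43B
  Liabilities: Bank reserves −43B
Monetary base = currency + reserves: 0 + (−43B) = -43 billion.

-43 billion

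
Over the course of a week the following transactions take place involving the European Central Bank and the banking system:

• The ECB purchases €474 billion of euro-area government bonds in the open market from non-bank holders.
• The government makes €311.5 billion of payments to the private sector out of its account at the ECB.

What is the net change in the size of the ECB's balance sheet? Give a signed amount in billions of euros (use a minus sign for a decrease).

Asset purchase (from non-banks) €474 billion: an ECB asset is acquired → +€474B.
Government spending €311.5 billion: only the composition of liabilities changes → 0.
Net: 474 + 0 = +€474 billion.

+€474 billion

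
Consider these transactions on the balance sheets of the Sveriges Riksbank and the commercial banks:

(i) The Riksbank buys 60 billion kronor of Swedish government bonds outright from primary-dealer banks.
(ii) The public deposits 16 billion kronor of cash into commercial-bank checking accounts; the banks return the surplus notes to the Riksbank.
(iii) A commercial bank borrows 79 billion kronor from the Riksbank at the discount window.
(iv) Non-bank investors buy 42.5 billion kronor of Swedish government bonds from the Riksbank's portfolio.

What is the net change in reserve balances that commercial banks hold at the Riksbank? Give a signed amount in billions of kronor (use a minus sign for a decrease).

+112.5 billion

Riksbank balance sheet:
  Assets:      Securities +17.5B, Loans to banks +79B
  Liabilities: Bank reserves +112.5B, Currency in circulation −16B
Commercial banking system:
  Assets:      Reserves at CB +112.5B, Securities −60B
  Liabilities: Checkable deposits −26.5B, Borrowings from CB +79B
So the change in reserve balances that commercial banks hold at the Riksbank is +112.5 billion.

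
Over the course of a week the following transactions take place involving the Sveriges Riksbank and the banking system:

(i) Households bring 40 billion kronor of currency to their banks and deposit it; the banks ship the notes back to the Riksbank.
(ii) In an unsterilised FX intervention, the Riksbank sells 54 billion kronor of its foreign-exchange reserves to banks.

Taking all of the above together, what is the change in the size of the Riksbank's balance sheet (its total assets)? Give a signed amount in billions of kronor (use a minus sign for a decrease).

Currency deposit 40 billion kronor: only the composition of liabilities changes → 0.
FX sale 54 billion kronor: a Riksbank asset is shed → −54B.
Net: 0 − 54 = -54 billion.

-54 billion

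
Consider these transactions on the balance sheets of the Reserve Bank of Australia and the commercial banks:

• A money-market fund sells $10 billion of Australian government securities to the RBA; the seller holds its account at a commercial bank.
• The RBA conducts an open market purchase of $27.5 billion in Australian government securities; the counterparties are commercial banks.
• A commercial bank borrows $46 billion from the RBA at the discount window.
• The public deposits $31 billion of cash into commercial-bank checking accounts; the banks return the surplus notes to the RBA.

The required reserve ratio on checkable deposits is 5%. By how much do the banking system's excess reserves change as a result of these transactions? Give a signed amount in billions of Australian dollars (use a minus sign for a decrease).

+$112.45 billion

Asset purchase (from non-banks) $10 billion: reserves +$10B, deposits +$10B.
OMO purchase (from banks) $27.5 billion: reserves +$27.5B, deposits 0.
Discount-window loan $46 billion: reserves +$46B, deposits 0.
Currency deposit $31 billion: reserves +$31B, deposits +$31B.
Totals: Δreserves = +$114.5B, Δdeposits = +$41B.
Δrequired reserves = 5% × +$41B = +$2.05B.
Δexcess reserves = Δreserves − Δrequired = +$114.5B − (+$2.05B) = +$112.45 billion.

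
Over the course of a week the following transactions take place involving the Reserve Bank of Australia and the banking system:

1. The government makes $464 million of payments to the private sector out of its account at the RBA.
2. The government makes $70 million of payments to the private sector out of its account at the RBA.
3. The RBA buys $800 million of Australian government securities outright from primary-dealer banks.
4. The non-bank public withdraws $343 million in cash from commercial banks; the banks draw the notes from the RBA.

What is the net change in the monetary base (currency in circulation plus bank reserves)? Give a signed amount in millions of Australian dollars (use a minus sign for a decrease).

Government spending $464 million: a non-base liability converts back to reserves → +$464M.
Government spending $70 million: a non-base liability converts back to reserves → +$70M.
OMO purchase (from banks) $800 million: RBA balance sheet expands → +$800M.
Currency withdrawal $343 million: just a shift between currency and reserves — both are base money → 0.
Net: 464 + 70 + 800 + 0 = +$1334 million.

+$1334 million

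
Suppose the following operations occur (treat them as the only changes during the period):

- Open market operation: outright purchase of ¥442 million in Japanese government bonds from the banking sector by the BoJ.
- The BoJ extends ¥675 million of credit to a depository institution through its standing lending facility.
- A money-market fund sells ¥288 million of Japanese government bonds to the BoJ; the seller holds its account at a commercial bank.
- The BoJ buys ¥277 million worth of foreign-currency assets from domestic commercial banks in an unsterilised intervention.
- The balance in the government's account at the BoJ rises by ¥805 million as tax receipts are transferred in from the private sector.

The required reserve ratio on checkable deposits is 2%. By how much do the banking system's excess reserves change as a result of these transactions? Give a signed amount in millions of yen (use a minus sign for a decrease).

+¥887.34 million

OMO purchase (from banks) ¥442 million: reserves +¥442M, deposits 0.
Discount-window loan ¥675 million: reserves +¥675M, deposits 0.
Asset purchase (from non-banks) ¥288 million: reserves +¥288M, deposits +¥288M.
FX purchase ¥277 million: reserves +¥277M, deposits 0.
Government account inflow ¥805 million: reserves −¥805M, deposits −¥805M.
Totals: Δreserves = +¥877M, Δdeposits = −¥517M.
Δrequired reserves = 2% × −¥517M = −¥10.34M.
Δexcess reserves = Δreserves − Δrequired = +¥877M − (−¥10.34M) = +¥887.34 million.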